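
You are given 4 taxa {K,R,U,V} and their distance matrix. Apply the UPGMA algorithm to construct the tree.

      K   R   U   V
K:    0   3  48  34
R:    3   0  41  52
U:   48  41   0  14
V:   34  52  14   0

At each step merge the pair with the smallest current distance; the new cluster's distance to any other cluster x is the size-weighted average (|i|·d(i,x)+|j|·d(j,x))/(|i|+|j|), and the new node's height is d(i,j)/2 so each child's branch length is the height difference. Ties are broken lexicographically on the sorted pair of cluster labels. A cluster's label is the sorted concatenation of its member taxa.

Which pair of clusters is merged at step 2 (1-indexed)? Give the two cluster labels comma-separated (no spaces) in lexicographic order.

U,V

iteration 1: select K,R (d=3); attach at lengths (3/2, 3/2); label the merged cluster KR
  updated: d(KR,U)=89/2, d(KR,V)=43
iteration 2: select U,V (d=14); attach at lengths (7, 7); label the merged cluster UV
  updated: d(KR,UV)=175/4
iteration 3: select KR,UV (d=175/4); attach at lengths (163/8, 119/8); label the merged cluster KRUV
final tree: ((K:3/2,R:3/2):163/8,(U:7,V:7):119/8)
total length: 209/4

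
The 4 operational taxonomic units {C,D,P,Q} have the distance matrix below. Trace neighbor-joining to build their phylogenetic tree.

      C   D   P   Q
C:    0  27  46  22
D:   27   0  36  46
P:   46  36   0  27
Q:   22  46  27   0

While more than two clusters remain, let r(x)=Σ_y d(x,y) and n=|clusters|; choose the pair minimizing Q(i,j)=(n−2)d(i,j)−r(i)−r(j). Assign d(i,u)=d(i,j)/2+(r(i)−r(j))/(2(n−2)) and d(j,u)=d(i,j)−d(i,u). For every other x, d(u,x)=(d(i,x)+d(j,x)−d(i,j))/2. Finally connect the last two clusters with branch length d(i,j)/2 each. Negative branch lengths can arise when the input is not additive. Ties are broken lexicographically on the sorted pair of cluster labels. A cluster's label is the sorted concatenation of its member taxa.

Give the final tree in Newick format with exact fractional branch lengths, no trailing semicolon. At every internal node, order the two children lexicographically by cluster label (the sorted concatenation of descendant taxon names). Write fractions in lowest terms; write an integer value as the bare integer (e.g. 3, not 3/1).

step 1: merge (C,D) at d=27, Q=-150; branch lengths C→10, D→17; new cluster CD
  updated: d(CD,P)=55/2, d(CD,Q)=41/2
step 2: merge (CD,P) at d=55/2, Q=-75; branch lengths CD→21/2, P→17; new cluster CDP
  updated: d(CDP,Q)=10
step 3: merge (CDP,Q) at d=10; branch lengths CDP→5, Q→5; new cluster CDPQ
final tree: (((C:10,D:17):21/2,P:17):5,Q:5)
total length: 129/2

(((C:10,D:17):21/2,P:17):5,Q:5)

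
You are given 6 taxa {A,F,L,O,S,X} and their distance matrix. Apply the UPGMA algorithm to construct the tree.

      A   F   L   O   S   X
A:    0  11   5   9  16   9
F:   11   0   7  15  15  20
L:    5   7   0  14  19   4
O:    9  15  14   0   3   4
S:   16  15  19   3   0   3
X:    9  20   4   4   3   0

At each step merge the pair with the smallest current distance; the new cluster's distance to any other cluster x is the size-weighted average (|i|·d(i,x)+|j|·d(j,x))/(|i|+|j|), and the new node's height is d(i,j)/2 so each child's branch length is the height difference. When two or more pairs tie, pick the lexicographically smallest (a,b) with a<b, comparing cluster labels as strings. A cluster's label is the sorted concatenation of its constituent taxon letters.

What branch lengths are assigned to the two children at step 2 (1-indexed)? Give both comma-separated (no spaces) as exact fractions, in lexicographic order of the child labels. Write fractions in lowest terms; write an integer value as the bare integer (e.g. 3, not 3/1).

1/4,7/4

step 1: merge (O,S) at d=3; branch lengths O→3/2, S→3/2; new cluster OS
  updated: d(A,OS)=25/2, d(F,OS)=15, d(L,OS)=33/2, d(OS,X)=7/2
step 2: merge (OS,X) at d=7/2; branch lengths OS→1/4, X→7/4; new cluster OSX
  updated: d(A,OSX)=34/3, d(F,OSX)=50/3, d(L,OSX)=37/3
step 3: merge (A,L) at d=5; branch lengths A→5/2, L→5/2; new cluster AL
  updated: d(AL,F)=9, d(AL,OSX)=71/6
step 4: merge (AL,F) at d=9; branch lengths AL→2, F→9/2; new cluster AFL
  updated: d(AFL,OSX)=121/9
step 5: merge (AFL,OSX) at d=121/9; branch lengths AFL→20/9, OSX→179/36; new cluster AFLOSX
final tree: (((A:5/2,L:5/2):2,F:9/2):20/9,((O:3/2,S:3/2):1/4,X:7/4):179/36)
total length: 853/36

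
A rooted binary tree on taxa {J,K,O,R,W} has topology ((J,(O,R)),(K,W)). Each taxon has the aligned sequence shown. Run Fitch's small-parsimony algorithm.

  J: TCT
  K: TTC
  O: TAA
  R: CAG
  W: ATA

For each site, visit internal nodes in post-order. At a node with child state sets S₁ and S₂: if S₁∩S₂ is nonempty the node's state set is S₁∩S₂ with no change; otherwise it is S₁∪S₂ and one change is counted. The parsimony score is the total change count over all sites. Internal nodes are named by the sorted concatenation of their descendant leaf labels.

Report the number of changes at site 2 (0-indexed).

[col 0] OR: children O:{T}, R:{C} ∪→ {C,T}; cost 1
[col 0] JOR: children J:{T}, OR:{C,T} ∩→ {T}; cost 0
[col 0] KW: children K:{T}, W:{A} ∪→ {A,T}; cost 1
[col 0] JKORW: children JOR:{T}, KW:{A,T} ∩→ {T}; cost 0
[col 1] OR: children O:{A}, R:{A} ∩→ {A}; cost 0
[col 1] JOR: children J:{C}, OR:{A} ∪→ {A,C}; cost 1
[col 1] KW: children K:{T}, W:{T} ∩→ {T}; cost 0
[col 1] JKORW: children JOR:{A,C}, KW:{T} ∪→ {A,C,T}; cost 1
[col 2] OR: children O:{A}, R:{G} ∪→ {A,G}; cost 1
[col 2] JOR: children J:{T}, OR:{A,G} ∪→ {A,G,T}; cost 1
[col 2] KW: children K:{C}, W:{A} ∪→ {A,C}; cost 1
[col 2] JKORW: children JOR:{A,G,T}, KW:{A,C} ∩→ {A}; cost 0
per-site changes: [2, 2, 3]; total = 7

3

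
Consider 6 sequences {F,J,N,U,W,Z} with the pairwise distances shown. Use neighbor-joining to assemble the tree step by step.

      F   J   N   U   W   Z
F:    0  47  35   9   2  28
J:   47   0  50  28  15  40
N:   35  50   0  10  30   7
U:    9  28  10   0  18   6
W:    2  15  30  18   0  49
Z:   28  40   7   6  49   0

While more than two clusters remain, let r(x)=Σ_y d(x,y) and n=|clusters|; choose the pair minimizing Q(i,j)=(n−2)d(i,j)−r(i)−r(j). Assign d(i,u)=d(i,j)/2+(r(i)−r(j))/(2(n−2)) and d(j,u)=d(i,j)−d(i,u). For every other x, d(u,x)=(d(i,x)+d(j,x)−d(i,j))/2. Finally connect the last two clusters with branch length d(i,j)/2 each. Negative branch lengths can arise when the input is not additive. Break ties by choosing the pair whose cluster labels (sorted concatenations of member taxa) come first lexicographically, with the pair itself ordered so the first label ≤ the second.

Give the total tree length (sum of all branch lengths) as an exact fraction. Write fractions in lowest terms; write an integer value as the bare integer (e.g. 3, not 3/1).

iteration 1: select J,W (d=15, Q=-234); attach at lengths (63/4, -3/4); label the merged cluster JW
  updated: d(F,JW)=17, d(JW,N)=65/2, d(JW,U)=31/2, d(JW,Z)=37
iteration 2: select N,Z (d=7, Q=-283/2); attach at lengths (55/12, 29/12); label the merged cluster NZ
  updated: d(F,NZ)=28, d(JW,NZ)=125/4, d(NZ,U)=9/2
iteration 3: select F,JW (d=17, Q=-335/4); attach at lengths (97/16, 175/16); label the merged cluster FJW
  updated: d(FJW,NZ)=169/8, d(FJW,U)=15/4
iteration 4: select FJW,NZ (d=169/8, Q=-235/8); attach at lengths (163/16, 175/16); label the merged cluster FJNWZ
  updated: d(FJNWZ,U)=-103/16
iteration 5: select FJNWZ,U (d=-103/16); attach at lengths (-103/32, -103/32); label the merged cluster FJNUWZ
final tree: (((F:97/16,(J:63/4,W:-3/4):175/16):163/16,(N:55/12,Z:29/12):175/16):-103/32,U:-103/32)
total length: 859/16

859/16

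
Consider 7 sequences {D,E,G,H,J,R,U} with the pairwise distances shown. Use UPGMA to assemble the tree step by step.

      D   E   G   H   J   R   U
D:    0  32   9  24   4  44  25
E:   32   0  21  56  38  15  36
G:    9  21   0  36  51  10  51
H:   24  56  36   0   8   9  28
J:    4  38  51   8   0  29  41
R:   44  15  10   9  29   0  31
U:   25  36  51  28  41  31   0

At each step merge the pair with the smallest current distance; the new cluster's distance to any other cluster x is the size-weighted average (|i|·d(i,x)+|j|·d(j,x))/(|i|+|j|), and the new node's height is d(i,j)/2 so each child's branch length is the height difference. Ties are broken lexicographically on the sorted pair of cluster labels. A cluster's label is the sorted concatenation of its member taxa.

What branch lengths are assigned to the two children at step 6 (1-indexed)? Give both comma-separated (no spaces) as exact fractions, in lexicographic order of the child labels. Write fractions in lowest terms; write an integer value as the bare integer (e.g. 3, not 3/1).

107/48,53/3

step 1: merge (D,J) at d=4; branch lengths D→2, J→2; new cluster DJ
  updated: d(DJ,E)=35, d(DJ,G)=30, d(DJ,H)=16, d(DJ,R)=73/2, d(DJ,U)=33
step 2: merge (H,R) at d=9; branch lengths H→9/2, R→9/2; new cluster HR
  updated: d(DJ,HR)=105/4, d(E,HR)=71/2, d(G,HR)=23, d(HR,U)=59/2
step 3: merge (E,G) at d=21; branch lengths E→21/2, G→21/2; new cluster EG
  updated: d(DJ,EG)=65/2, d(EG,HR)=117/4, d(EG,U)=87/2
step 4: merge (DJ,HR) at d=105/4; branch lengths DJ→89/8, HR→69/8; new cluster DHJR
  updated: d(DHJR,EG)=247/8, d(DHJR,U)=125/4
step 5: merge (DHJR,EG) at d=247/8; branch lengths DHJR→37/16, EG→79/16; new cluster DEGHJR
  updated: d(DEGHJR,U)=106/3
step 6: merge (DEGHJR,U) at d=106/3; branch lengths DEGHJR→107/48, U→53/3; new cluster DEGHJRU
final tree: ((((D:2,J:2):89/8,(H:9/2,R:9/2):69/8):37/16,(E:21/2,G:21/2):79/16):107/48,U:53/3)
total length: 3883/48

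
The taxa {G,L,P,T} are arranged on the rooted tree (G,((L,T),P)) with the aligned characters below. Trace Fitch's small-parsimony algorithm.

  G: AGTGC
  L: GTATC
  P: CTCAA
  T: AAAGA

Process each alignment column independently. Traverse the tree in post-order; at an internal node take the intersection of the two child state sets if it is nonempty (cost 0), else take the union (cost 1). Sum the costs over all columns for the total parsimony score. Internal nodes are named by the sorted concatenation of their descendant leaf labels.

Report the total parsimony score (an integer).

10

site 0, node LT: L={G} ∪ T={A} → {A,G} (+1)
site 0, node LPT: LT={A,G} ∪ P={C} → {A,C,G} (+1)
site 0, node GLPT: G={A} ∩ LPT={A,C,G} → {A} (+0)
site 1, node LT: L={T} ∪ T={A} → {A,T} (+1)
site 1, node LPT: LT={A,T} ∩ P={T} → {T} (+0)
site 1, node GLPT: G={G} ∪ LPT={T} → {G,T} (+1)
site 2, node LT: L={A} ∩ T={A} → {A} (+0)
site 2, node LPT: LT={A} ∪ P={C} → {A,C} (+1)
site 2, node GLPT: G={T} ∪ LPT={A,C} → {A,C,T} (+1)
site 3, node LT: L={T} ∪ T={G} → {G,T} (+1)
site 3, node LPT: LT={G,T} ∪ P={A} → {A,G,T} (+1)
site 3, node GLPT: G={G} ∩ LPT={A,G,T} → {G} (+0)
site 4, node LT: L={C} ∪ T={A} → {A,C} (+1)
site 4, node LPT: LT={A,C} ∩ P={A} → {A} (+0)
site 4, node GLPT: G={C} ∪ LPT={A} → {A,C} (+1)
per-site changes: [2, 2, 2, 2, 2]; total = 10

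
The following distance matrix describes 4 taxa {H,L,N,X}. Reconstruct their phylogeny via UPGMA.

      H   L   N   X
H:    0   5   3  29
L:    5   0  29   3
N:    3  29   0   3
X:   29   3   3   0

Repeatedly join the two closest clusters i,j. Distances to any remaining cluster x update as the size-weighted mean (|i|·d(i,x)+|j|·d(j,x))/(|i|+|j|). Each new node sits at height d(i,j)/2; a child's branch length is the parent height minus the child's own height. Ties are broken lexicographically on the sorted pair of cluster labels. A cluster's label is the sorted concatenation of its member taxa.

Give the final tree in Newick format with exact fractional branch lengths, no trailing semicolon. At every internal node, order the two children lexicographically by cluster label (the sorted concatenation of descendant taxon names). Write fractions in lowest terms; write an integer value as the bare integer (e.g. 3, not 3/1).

step 1: merge (H,N) at d=3; branch lengths H→3/2, N→3/2; new cluster HN
  updated: d(HN,L)=17, d(HN,X)=16
step 2: merge (L,X) at d=3; branch lengths L→3/2, X→3/2; new cluster LX
  updated: d(HN,LX)=33/2
step 3: merge (HN,LX) at d=33/2; branch lengths HN→27/4, LX→27/4; new cluster HLNX
final tree: ((H:3/2,N:3/2):27/4,(L:3/2,X:3/2):27/4)
total length: 39/2

((H:3/2,N:3/2):27/4,(L:3/2,X:3/2):27/4)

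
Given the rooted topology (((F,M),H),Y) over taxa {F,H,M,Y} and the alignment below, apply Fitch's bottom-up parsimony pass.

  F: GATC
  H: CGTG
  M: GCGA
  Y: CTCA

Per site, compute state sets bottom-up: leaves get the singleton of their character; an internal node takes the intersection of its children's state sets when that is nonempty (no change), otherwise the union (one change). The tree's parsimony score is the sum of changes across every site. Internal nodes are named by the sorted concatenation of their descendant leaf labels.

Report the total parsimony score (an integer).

8

site 0, node FM: F={G} ∩ M={G} → {G} (+0)
site 0, node FHM: FM={G} ∪ H={C} → {C,G} (+1)
site 0, node FHMY: FHM={C,G} ∩ Y={C} → {C} (+0)
site 1, node FM: F={A} ∪ M={C} → {A,C} (+1)
site 1, node FHM: FM={A,C} ∪ H={G} → {A,C,G} (+1)
site 1, node FHMY: FHM={A,C,G} ∪ Y={T} → {A,C,G,T} (+1)
site 2, node FM: F={T} ∪ M={G} → {G,T} (+1)
site 2, node FHM: FM={G,T} ∩ H={T} → {T} (+0)
site 2, node FHMY: FHM={T} ∪ Y={C} → {C,T} (+1)
site 3, node FM: F={C} ∪ M={A} → {A,C} (+1)
site 3, node FHM: FM={A,C} ∪ H={G} → {A,C,G} (+1)
site 3, node FHMY: FHM={A,C,G} ∩ Y={A} → {A} (+0)
per-site changes: [1, 3, 2, 2]; total = 8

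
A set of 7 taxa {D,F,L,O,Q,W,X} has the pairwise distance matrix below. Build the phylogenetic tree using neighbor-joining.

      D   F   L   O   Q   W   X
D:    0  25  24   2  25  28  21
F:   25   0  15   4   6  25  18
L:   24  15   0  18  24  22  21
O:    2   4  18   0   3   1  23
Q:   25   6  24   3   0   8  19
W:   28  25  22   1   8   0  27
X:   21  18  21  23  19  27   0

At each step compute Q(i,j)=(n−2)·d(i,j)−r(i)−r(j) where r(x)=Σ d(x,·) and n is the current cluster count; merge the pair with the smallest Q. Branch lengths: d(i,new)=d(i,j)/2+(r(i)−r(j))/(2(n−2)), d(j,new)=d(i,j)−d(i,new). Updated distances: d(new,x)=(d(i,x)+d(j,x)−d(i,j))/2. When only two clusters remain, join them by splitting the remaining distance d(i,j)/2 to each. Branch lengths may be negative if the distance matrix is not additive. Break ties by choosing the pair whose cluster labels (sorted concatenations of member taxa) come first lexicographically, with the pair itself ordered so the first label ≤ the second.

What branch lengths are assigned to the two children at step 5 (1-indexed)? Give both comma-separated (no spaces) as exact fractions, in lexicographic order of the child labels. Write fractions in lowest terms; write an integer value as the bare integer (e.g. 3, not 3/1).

11/8,77/8

iteration 1: select D,O (d=2, Q=-166); attach at lengths (42/5, -32/5); label the merged cluster DO
  updated: d(DO,F)=27/2, d(DO,L)=20, d(DO,Q)=13, d(DO,W)=27/2, d(DO,X)=21
iteration 2: select Q,W (d=8, Q=-267/2); attach at lengths (13/16, 115/16); label the merged cluster QW
  updated: d(DO,QW)=37/4, d(F,QW)=23/2, d(L,QW)=19, d(QW,X)=19
iteration 3: select DO,QW (d=37/4, Q=-379/4); attach at lengths (131/24, 91/24); label the merged cluster DOQW
  updated: d(DOQW,F)=63/8, d(DOQW,L)=119/8, d(DOQW,X)=123/8
iteration 4: select DOQW,F (d=63/8, Q=-253/4); attach at lengths (13/4, 37/8); label the merged cluster DFOQW
  updated: d(DFOQW,L)=11, d(DFOQW,X)=51/4
iteration 5: select DFOQW,L (d=11, Q=-179/4); attach at lengths (11/8, 77/8); label the merged cluster DFLOQW
  updated: d(DFLOQW,X)=91/8
iteration 6: select DFLOQW,X (d=91/8); attach at lengths (91/16, 91/16); label the merged cluster DFLOQWX
final tree: (((((D:42/5,O:-32/5):131/24,(Q:13/16,W:115/16):91/24):13/4,F:37/8):11/8,L:77/8):91/16,X:91/16)
total length: 99/2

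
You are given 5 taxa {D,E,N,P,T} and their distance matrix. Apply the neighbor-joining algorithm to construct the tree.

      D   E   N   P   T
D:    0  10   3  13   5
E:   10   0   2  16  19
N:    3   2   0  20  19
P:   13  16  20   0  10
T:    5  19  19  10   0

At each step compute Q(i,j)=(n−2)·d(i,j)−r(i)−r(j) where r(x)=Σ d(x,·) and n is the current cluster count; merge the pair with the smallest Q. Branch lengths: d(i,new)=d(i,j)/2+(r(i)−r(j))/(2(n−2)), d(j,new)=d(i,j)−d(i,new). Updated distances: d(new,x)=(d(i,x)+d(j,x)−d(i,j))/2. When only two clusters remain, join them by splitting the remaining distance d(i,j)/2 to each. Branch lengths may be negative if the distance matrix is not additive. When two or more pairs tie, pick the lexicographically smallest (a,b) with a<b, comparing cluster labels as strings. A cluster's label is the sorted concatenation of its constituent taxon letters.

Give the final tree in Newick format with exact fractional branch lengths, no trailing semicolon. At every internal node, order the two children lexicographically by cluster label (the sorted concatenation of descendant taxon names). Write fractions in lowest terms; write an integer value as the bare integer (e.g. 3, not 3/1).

(((D:-3/2,(E:3/2,N:1/2):7):11/2,P:27/4):13/8,T:13/8)

iteration 1: select E,N (d=2, Q=-85); attach at lengths (3/2, 1/2); label the merged cluster EN
  updated: d(D,EN)=11/2, d(EN,P)=17, d(EN,T)=18
iteration 2: select D,EN (d=11/2, Q=-53); attach at lengths (-3/2, 7); label the merged cluster DEN
  updated: d(DEN,P)=49/4, d(DEN,T)=35/4
iteration 3: select DEN,P (d=49/4, Q=-31); attach at lengths (11/2, 27/4); label the merged cluster DENP
  updated: d(DENP,T)=13/4
iteration 4: select DENP,T (d=13/4); attach at lengths (13/8, 13/8); label the merged cluster DENPT
final tree: (((D:-3/2,(E:3/2,N:1/2):7):11/2,P:27/4):13/8,T:13/8)
total length: 23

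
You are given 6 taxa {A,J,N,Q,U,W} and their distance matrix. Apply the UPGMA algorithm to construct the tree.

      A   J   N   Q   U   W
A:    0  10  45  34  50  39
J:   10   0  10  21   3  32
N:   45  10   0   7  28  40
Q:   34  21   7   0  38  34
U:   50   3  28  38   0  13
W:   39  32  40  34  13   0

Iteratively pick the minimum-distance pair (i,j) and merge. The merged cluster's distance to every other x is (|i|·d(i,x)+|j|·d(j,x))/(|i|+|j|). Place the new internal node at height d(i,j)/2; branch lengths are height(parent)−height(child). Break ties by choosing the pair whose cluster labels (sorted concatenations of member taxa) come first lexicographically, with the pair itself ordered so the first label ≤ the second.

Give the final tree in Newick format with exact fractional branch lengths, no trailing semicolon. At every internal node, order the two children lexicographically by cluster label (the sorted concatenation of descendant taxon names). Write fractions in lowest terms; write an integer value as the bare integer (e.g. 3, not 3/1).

step 1: merge (J,U) at d=3; branch lengths J→3/2, U→3/2; new cluster JU
  updated: d(A,JU)=30, d(JU,N)=19, d(JU,Q)=59/2, d(JU,W)=45/2
step 2: merge (N,Q) at d=7; branch lengths N→7/2, Q→7/2; new cluster NQ
  updated: d(A,NQ)=79/2, d(JU,NQ)=97/4, d(NQ,W)=37
step 3: merge (JU,W) at d=45/2; branch lengths JU→39/4, W→45/4; new cluster JUW
  updated: d(A,JUW)=33, d(JUW,NQ)=57/2
step 4: merge (JUW,NQ) at d=57/2; branch lengths JUW→3, NQ→43/4; new cluster JNQUW
  updated: d(A,JNQUW)=178/5
step 5: merge (A,JNQUW) at d=178/5; branch lengths A→89/5, JNQUW→71/20; new cluster AJNQUW
final tree: (A:89/5,(((J:3/2,U:3/2):39/4,W:45/4):3,(N:7/2,Q:7/2):43/4):71/20)
total length: 661/10

(A:89/5,(((J:3/2,U:3/2):39/4,W:45/4):3,(N:7/2,Q:7/2):43/4):71/20)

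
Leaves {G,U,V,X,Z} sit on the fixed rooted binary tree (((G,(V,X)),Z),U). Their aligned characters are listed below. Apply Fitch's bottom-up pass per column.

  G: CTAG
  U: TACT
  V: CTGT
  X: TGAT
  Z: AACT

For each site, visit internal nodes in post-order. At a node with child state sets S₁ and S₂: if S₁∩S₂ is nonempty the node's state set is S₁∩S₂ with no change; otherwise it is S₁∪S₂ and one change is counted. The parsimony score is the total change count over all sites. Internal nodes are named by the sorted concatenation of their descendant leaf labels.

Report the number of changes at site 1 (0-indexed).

VX@0: {C} ∪ {T} = {C,T} (union, +1)
GVX@0: {C} ∩ {C,T} = {C} (intersection, +0)
GVXZ@0: {C} ∪ {A} = {A,C} (union, +1)
GUVXZ@0: {A,C} ∪ {T} = {A,C,T} (union, +1)
VX@1: {T} ∪ {G} = {G,T} (union, +1)
GVX@1: {T} ∩ {G,T} = {T} (intersection, +0)
GVXZ@1: {T} ∪ {A} = {A,T} (union, +1)
GUVXZ@1: {A,T} ∩ {A} = {A} (intersection, +0)
VX@2: {G} ∪ {A} = {A,G} (union, +1)
GVX@2: {A} ∩ {A,G} = {A} (intersection, +0)
GVXZ@2: {A} ∪ {C} = {A,C} (union, +1)
GUVXZ@2: {A,C} ∩ {C} = {C} (intersection, +0)
VX@3: {T} ∩ {T} = {T} (intersection, +0)
GVX@3: {G} ∪ {T} = {G,T} (union, +1)
GVXZ@3: {G,T} ∩ {T} = {T} (intersection, +0)
GUVXZ@3: {T} ∩ {T} = {T} (intersection, +0)
per-site changes: [3, 2, 2, 1]; total = 8

2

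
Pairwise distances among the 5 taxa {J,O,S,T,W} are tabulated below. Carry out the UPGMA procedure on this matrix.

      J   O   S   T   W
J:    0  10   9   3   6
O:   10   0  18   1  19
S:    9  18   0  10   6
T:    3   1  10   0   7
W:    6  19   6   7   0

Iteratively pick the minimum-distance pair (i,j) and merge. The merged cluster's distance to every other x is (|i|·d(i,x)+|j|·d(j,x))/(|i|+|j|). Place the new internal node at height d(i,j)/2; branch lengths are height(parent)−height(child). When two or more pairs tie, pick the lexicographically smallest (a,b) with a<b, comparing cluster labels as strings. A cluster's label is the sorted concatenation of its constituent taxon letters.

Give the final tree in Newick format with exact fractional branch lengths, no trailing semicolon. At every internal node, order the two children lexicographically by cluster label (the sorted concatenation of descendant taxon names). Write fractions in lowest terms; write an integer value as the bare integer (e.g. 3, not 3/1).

iteration 1: select O,T (d=1); attach at lengths (1/2, 1/2); label the merged cluster OT
  updated: d(J,OT)=13/2, d(OT,S)=14, d(OT,W)=13
iteration 2: select J,W (d=6); attach at lengths (3, 3); label the merged cluster JW
  updated: d(JW,OT)=39/4, d(JW,S)=15/2
iteration 3: select JW,S (d=15/2); attach at lengths (3/4, 15/4); label the merged cluster JSW
  updated: d(JSW,OT)=67/6
iteration 4: select JSW,OT (d=67/6); attach at lengths (11/6, 61/12); label the merged cluster JOSTW
final tree: (((J:3,W:3):3/4,S:15/4):11/6,(O:1/2,T:1/2):61/12)
total length: 221/12

(((J:3,W:3):3/4,S:15/4):11/6,(O:1/2,T:1/2):61/12)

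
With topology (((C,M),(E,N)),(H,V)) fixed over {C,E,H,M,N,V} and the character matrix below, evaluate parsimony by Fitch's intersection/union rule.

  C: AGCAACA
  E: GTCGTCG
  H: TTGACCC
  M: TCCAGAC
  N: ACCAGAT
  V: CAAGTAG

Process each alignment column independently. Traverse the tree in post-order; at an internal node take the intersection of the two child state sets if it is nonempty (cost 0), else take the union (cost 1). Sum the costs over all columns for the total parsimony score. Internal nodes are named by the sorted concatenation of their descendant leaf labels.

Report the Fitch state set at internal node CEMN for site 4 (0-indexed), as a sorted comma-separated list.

G

[col 0] CM: children C:{A}, M:{T} ∪→ {A,T}; cost 1
[col 0] EN: children E:{G}, N:{A} ∪→ {A,G}; cost 1
[col 0] CEMN: children CM:{A,T}, EN:{A,G} ∩→ {A}; cost 0
[col 0] HV: children H:{T}, V:{C} ∪→ {C,T}; cost 1
[col 0] CEHMNV: children CEMN:{A}, HV:{C,T} ∪→ {A,C,T}; cost 1
[col 1] CM: children C:{G}, M:{C} ∪→ {C,G}; cost 1
[col 1] EN: children E:{T}, N:{C} ∪→ {C,T}; cost 1
[col 1] CEMN: children CM:{C,G}, EN:{C,T} ∩→ {C}; cost 0
[col 1] HV: children H:{T}, V:{A} ∪→ {A,T}; cost 1
[col 1] CEHMNV: children CEMN:{C}, HV:{A,T} ∪→ {A,C,T}; cost 1
[col 2] CM: children C:{C}, M:{C} ∩→ {C}; cost 0
[col 2] EN: children E:{C}, N:{C} ∩→ {C}; cost 0
[col 2] CEMN: children CM:{C}, EN:{C} ∩→ {C}; cost 0
[col 2] HV: children H:{G}, V:{A} ∪→ {A,G}; cost 1
[col 2] CEHMNV: children CEMN:{C}, HV:{A,G} ∪→ {A,C,G}; cost 1
[col 3] CM: children C:{A}, M:{A} ∩→ {A}; cost 0
[col 3] EN: children E:{G}, N:{A} ∪→ {A,G}; cost 1
[col 3] CEMN: children CM:{A}, EN:{A,G} ∩→ {A}; cost 0
[col 3] HV: children H:{A}, V:{G} ∪→ {A,G}; cost 1
[col 3] CEHMNV: children CEMN:{A}, HV:{A,G} ∩→ {A}; cost 0
[col 4] CM: children C:{A}, M:{G} ∪→ {A,G}; cost 1
[col 4] EN: children E:{T}, N:{G} ∪→ {G,T}; cost 1
[col 4] CEMN: children CM:{A,G}, EN:{G,T} ∩→ {G}; cost 0
[col 4] HV: children H:{C}, V:{T} ∪→ {C,T}; cost 1
[col 4] CEHMNV: children CEMN:{G}, HV:{C,T} ∪→ {C,G,T}; cost 1
[col 5] CM: children C:{C}, M:{A} ∪→ {A,C}; cost 1
[col 5] EN: children E:{C}, N:{A} ∪→ {A,C}; cost 1
[col 5] CEMN: children CM:{A,C}, EN:{A,C} ∩→ {A,C}; cost 0
[col 5] HV: children H:{C}, V:{A} ∪→ {A,C}; cost 1
[col 5] CEHMNV: children CEMN:{A,C}, HV:{A,C} ∩→ {A,C}; cost 0
[col 6] CM: children C:{A}, M:{C} ∪→ {A,C}; cost 1
[col 6] EN: children E:{G}, N:{T} ∪→ {G,T}; cost 1
[col 6] CEMN: children CM:{A,C}, EN:{G,T} ∪→ {A,C,G,T}; cost 1
[col 6] HV: children H:{C}, V:{G} ∪→ {C,G}; cost 1
[col 6] CEHMNV: children CEMN:{A,C,G,T}, HV:{C,G} ∩→ {C,G}; cost 0
per-site changes: [4, 4, 2, 2, 4, 3, 4]; total = 23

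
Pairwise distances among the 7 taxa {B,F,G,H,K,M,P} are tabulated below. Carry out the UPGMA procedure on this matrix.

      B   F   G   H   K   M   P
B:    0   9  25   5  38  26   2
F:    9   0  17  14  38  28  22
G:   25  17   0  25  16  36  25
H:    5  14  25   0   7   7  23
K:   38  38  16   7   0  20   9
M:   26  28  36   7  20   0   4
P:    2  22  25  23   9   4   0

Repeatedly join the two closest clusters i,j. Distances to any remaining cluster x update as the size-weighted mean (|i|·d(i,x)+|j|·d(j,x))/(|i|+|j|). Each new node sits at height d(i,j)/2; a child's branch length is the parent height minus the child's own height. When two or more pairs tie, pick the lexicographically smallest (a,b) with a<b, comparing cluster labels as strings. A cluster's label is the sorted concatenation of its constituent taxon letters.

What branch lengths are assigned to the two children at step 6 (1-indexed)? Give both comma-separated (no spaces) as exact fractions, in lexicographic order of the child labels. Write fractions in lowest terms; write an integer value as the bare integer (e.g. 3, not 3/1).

iteration 1: select B,P (d=2); attach at lengths (1, 1); label the merged cluster BP
  updated: d(BP,F)=31/2, d(BP,G)=25, d(BP,H)=14, d(BP,K)=47/2, d(BP,M)=15
iteration 2: select H,K (d=7); attach at lengths (7/2, 7/2); label the merged cluster HK
  updated: d(BP,HK)=75/4, d(F,HK)=26, d(G,HK)=41/2, d(HK,M)=27/2
iteration 3: select HK,M (d=27/2); attach at lengths (13/4, 27/4); label the merged cluster HKM
  updated: d(BP,HKM)=35/2, d(F,HKM)=80/3, d(G,HKM)=77/3
iteration 4: select BP,F (d=31/2); attach at lengths (27/4, 31/4); label the merged cluster BFP
  updated: d(BFP,G)=67/3, d(BFP,HKM)=185/9
iteration 5: select BFP,HKM (d=185/9); attach at lengths (91/36, 127/36); label the merged cluster BFHKMP
  updated: d(BFHKMP,G)=24
iteration 6: select BFHKMP,G (d=24); attach at lengths (31/18, 12); label the merged cluster BFGHKMP
final tree: ((((B:1,P:1):27/4,F:31/4):91/36,((H:7/2,K:7/2):13/4,M:27/4):127/36):31/18,G:12)
total length: 959/18

31/18,12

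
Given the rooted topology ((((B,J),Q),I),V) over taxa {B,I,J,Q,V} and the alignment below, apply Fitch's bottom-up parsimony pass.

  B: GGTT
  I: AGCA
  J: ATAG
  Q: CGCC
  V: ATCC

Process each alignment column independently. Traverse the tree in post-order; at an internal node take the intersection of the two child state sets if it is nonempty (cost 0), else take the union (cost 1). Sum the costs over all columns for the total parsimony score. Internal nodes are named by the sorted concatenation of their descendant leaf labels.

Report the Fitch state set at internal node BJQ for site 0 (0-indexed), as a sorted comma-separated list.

[col 0] BJ: children B:{G}, J:{A} ∪→ {A,G}; cost 1
[col 0] BJQ: children BJ:{A,G}, Q:{C} ∪→ {A,C,G}; cost 1
[col 0] BIJQ: children BJQ:{A,C,G}, I:{A} ∩→ {A}; cost 0
[col 0] BIJQV: children BIJQ:{A}, V:{A} ∩→ {A}; cost 0
[col 1] BJ: children B:{G}, J:{T} ∪→ {G,T}; cost 1
[col 1] BJQ: children BJ:{G,T}, Q:{G} ∩→ {G}; cost 0
[col 1] BIJQ: children BJQ:{G}, I:{G} ∩→ {G}; cost 0
[col 1] BIJQV: children BIJQ:{G}, V:{T} ∪→ {G,T}; cost 1
[col 2] BJ: children B:{T}, J:{A} ∪→ {A,T}; cost 1
[col 2] BJQ: children BJ:{A,T}, Q:{C} ∪→ {A,C,T}; cost 1
[col 2] BIJQ: children BJQ:{A,C,T}, I:{C} ∩→ {C}; cost 0
[col 2] BIJQV: children BIJQ:{C}, V:{C} ∩→ {C}; cost 0
[col 3] BJ: children B:{T}, J:{G} ∪→ {G,T}; cost 1
[col 3] BJQ: children BJ:{G,T}, Q:{C} ∪→ {C,G,T}; cost 1
[col 3] BIJQ: children BJQ:{C,G,T}, I:{A} ∪→ {A,C,G,T}; cost 1
[col 3] BIJQV: children BIJQ:{A,C,G,T}, V:{C} ∩→ {C}; cost 0
per-site changes: [2, 2, 2, 3]; total = 9

A,C,G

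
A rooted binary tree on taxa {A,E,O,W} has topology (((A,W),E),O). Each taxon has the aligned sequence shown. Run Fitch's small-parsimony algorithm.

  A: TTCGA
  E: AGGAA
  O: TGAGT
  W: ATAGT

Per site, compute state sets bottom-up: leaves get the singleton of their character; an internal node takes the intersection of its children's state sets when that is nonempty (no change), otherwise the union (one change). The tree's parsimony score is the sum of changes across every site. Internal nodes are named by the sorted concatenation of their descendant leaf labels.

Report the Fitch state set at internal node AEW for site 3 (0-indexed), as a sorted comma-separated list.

site 0, node AW: A={T} ∪ W={A} → {A,T} (+1)
site 0, node AEW: AW={A,T} ∩ E={A} → {A} (+0)
site 0, node AEOW: AEW={A} ∪ O={T} → {A,T} (+1)
site 1, node AW: A={T} ∩ W={T} → {T} (+0)
site 1, node AEW: AW={T} ∪ E={G} → {G,T} (+1)
site 1, node AEOW: AEW={G,T} ∩ O={G} → {G} (+0)
site 2, node AW: A={C} ∪ W={A} → {A,C} (+1)
site 2, node AEW: AW={A,C} ∪ E={G} → {A,C,G} (+1)
site 2, node AEOW: AEW={A,C,G} ∩ O={A} → {A} (+0)
site 3, node AW: A={G} ∩ W={G} → {G} (+0)
site 3, node AEW: AW={G} ∪ E={A} → {A,G} (+1)
site 3, node AEOW: AEW={A,G} ∩ O={G} → {G} (+0)
site 4, node AW: A={A} ∪ W={T} → {A,T} (+1)
site 4, node AEW: AW={A,T} ∩ E={A} → {A} (+0)
site 4, node AEOW: AEW={A} ∪ O={T} → {A,T} (+1)
per-site changes: [2, 1, 2, 1, 2]; total = 8

A,G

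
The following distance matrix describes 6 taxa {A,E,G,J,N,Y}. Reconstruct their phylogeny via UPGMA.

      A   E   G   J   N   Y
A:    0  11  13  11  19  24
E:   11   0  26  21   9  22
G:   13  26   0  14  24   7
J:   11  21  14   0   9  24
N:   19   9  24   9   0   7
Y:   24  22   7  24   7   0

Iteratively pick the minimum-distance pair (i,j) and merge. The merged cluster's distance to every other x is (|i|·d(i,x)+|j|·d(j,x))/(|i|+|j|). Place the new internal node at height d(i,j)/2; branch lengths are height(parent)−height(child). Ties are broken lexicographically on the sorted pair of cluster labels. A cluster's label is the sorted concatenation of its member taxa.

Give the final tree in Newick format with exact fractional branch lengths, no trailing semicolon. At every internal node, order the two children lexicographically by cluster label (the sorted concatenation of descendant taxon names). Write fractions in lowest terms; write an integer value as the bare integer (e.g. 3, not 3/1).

iteration 1: select G,Y (d=7); attach at lengths (7/2, 7/2); label the merged cluster GY
  updated: d(A,GY)=37/2, d(E,GY)=24, d(GY,J)=19, d(GY,N)=31/2
iteration 2: select E,N (d=9); attach at lengths (9/2, 9/2); label the merged cluster EN
  updated: d(A,EN)=15, d(EN,GY)=79/4, d(EN,J)=15
iteration 3: select A,J (d=11); attach at lengths (11/2, 11/2); label the merged cluster AJ
  updated: d(AJ,EN)=15, d(AJ,GY)=75/4
iteration 4: select AJ,EN (d=15); attach at lengths (2, 3); label the merged cluster AEJN
  updated: d(AEJN,GY)=77/4
iteration 5: select AEJN,GY (d=77/4); attach at lengths (17/8, 49/8); label the merged cluster AEGJNY
final tree: (((A:11/2,J:11/2):2,(E:9/2,N:9/2):3):17/8,(G:7/2,Y:7/2):49/8)
total length: 161/4

(((A:11/2,J:11/2):2,(E:9/2,N:9/2):3):17/8,(G:7/2,Y:7/2):49/8)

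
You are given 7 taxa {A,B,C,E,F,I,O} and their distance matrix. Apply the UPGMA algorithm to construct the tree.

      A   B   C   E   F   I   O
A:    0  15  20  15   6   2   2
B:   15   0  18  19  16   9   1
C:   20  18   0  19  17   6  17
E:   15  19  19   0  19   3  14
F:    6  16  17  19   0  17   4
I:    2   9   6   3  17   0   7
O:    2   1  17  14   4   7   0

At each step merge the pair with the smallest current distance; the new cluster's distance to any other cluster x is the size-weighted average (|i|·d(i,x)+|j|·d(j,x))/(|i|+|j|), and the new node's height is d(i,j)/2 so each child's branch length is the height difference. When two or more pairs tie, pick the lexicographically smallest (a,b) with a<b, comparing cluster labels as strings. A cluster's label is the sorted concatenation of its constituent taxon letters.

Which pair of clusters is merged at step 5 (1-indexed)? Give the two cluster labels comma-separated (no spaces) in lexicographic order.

ABFIO,E

step 1: merge (B,O) at d=1; branch lengths B→1/2, O→1/2; new cluster BO
  updated: d(A,BO)=17/2, d(BO,C)=35/2, d(BO,E)=33/2, d(BO,F)=10, d(BO,I)=8
step 2: merge (A,I) at d=2; branch lengths A→1, I→1; new cluster AI
  updated: d(AI,BO)=33/4, d(AI,C)=13, d(AI,E)=9, d(AI,F)=23/2
step 3: merge (AI,BO) at d=33/4; branch lengths AI→25/8, BO→29/8; new cluster ABIO
  updated: d(ABIO,C)=61/4, d(ABIO,E)=51/4, d(ABIO,F)=43/4
step 4: merge (ABIO,F) at d=43/4; branch lengths ABIO→5/4, F→43/8; new cluster ABFIO
  updated: d(ABFIO,C)=78/5, d(ABFIO,E)=14
step 5: merge (ABFIO,E) at d=14; branch lengths ABFIO→13/8, E→7; new cluster ABEFIO
  updated: d(ABEFIO,C)=97/6
step 6: merge (ABEFIO,C) at d=97/6; branch lengths ABEFIO→13/12, C→97/12; new cluster ABCEFIO
final tree: (((((A:1,I:1):25/8,(B:1/2,O:1/2):29/8):5/4,F:43/8):13/8,E:7):13/12,C:97/12)
total length: 205/6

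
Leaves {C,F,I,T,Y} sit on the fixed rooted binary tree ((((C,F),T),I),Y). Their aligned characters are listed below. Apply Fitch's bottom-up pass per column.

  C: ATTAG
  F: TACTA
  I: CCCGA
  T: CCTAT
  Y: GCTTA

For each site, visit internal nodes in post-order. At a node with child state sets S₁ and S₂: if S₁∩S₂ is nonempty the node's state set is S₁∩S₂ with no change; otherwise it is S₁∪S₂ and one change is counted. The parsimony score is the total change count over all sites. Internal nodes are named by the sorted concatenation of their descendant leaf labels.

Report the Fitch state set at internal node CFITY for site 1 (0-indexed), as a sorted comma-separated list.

C

site 0, node CF: C={A} ∪ F={T} → {A,T} (+1)
site 0, node CFT: CF={A,T} ∪ T={C} → {A,C,T} (+1)
site 0, node CFIT: CFT={A,C,T} ∩ I={C} → {C} (+0)
site 0, node CFITY: CFIT={C} ∪ Y={G} → {C,G} (+1)
site 1, node CF: C={T} ∪ F={A} → {A,T} (+1)
site 1, node CFT: CF={A,T} ∪ T={C} → {A,C,T} (+1)
site 1, node CFIT: CFT={A,C,T} ∩ I={C} → {C} (+0)
site 1, node CFITY: CFIT={C} ∩ Y={C} → {C} (+0)
site 2, node CF: C={T} ∪ F={C} → {C,T} (+1)
site 2, node CFT: CF={C,T} ∩ T={T} → {T} (+0)
site 2, node CFIT: CFT={T} ∪ I={C} → {C,T} (+1)
site 2, node CFITY: CFIT={C,T} ∩ Y={T} → {T} (+0)
site 3, node CF: C={A} ∪ F={T} → {A,T} (+1)
site 3, node CFT: CF={A,T} ∩ T={A} → {A} (+0)
site 3, node CFIT: CFT={A} ∪ I={G} → {A,G} (+1)
site 3, node CFITY: CFIT={A,G} ∪ Y={T} → {A,G,T} (+1)
site 4, node CF: C={G} ∪ F={A} → {A,G} (+1)
site 4, node CFT: CF={A,G} ∪ T={T} → {A,G,T} (+1)
site 4, node CFIT: CFT={A,G,T} ∩ I={A} → {A} (+0)
site 4, node CFITY: CFIT={A} ∩ Y={A} → {A} (+0)
per-site changes: [3, 2, 2, 3, 2]; total = 12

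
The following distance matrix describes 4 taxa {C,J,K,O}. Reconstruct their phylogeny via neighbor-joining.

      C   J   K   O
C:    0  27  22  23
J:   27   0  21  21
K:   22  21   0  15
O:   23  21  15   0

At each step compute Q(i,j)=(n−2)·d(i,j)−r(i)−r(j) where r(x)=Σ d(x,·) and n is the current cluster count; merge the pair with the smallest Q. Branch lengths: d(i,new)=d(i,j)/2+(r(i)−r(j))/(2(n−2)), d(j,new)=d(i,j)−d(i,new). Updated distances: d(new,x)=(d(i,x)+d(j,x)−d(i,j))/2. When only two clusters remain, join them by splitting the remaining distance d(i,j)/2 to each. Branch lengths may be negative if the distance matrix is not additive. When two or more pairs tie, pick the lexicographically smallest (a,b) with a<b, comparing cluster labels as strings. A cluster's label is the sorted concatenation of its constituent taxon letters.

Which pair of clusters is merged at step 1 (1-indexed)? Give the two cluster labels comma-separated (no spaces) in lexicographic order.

C,J

iteration 1: select C,J (d=27, Q=-87); attach at lengths (57/4, 51/4); label the merged cluster CJ
  updated: d(CJ,K)=8, d(CJ,O)=17/2
iteration 2: select CJ,K (d=8, Q=-63/2); attach at lengths (3/4, 29/4); label the merged cluster CJK
  updated: d(CJK,O)=31/4
iteration 3: select CJK,O (d=31/4); attach at lengths (31/8, 31/8); label the merged cluster CJKO
final tree: (((C:57/4,J:51/4):3/4,K:29/4):31/8,O:31/8)
total length: 171/4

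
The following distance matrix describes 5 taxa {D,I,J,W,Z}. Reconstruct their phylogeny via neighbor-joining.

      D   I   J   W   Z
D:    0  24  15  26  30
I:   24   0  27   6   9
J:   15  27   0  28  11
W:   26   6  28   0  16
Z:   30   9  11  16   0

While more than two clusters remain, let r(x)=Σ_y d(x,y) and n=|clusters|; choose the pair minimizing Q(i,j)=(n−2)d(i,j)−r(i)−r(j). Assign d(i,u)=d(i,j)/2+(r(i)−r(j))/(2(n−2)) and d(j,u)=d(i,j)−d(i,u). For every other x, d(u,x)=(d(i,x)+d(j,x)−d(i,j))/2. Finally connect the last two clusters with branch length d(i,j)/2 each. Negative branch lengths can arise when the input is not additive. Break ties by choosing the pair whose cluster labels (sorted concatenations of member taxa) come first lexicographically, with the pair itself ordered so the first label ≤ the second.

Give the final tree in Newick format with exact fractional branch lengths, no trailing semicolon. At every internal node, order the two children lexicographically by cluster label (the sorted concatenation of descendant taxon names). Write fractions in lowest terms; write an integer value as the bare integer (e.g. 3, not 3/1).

1. join D+J (d=15, Q=-131) ⇒ DJ; edges |D|=59/6, |J|=31/6
  updated: d(DJ,I)=18, d(DJ,W)=39/2, d(DJ,Z)=13
2. join DJ+Z (d=13, Q=-125/2) ⇒ DJZ; edges |DJ|=77/8, |Z|=27/8
  updated: d(DJZ,I)=7, d(DJZ,W)=45/4
3. join DJZ+I (d=7, Q=-97/4) ⇒ DIJZ; edges |DJZ|=49/8, |I|=7/8
  updated: d(DIJZ,W)=41/8
4. join DIJZ+W (d=41/8) ⇒ DIJWZ; edges |DIJZ|=41/16, |W|=41/16
final tree: ((((D:59/6,J:31/6):77/8,Z:27/8):49/8,I:7/8):41/16,W:41/16)
total length: 321/8

((((D:59/6,J:31/6):77/8,Z:27/8):49/8,I:7/8):41/16,W:41/16)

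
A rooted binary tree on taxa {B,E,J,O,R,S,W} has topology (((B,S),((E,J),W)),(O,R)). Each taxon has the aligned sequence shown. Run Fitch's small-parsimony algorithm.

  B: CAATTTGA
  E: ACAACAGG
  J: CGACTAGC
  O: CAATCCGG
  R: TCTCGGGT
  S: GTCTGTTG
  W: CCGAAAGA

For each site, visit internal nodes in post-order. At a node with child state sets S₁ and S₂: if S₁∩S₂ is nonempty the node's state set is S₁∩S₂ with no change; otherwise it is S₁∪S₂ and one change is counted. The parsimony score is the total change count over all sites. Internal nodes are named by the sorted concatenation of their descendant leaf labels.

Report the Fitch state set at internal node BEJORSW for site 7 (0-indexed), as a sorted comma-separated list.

[col 0] BS: children B:{C}, S:{G} ∪→ {C,G}; cost 1
[col 0] EJ: children E:{A}, J:{C} ∪→ {A,C}; cost 1
[col 0] EJW: children EJ:{A,C}, W:{C} ∩→ {C}; cost 0
[col 0] BEJSW: children BS:{C,G}, EJW:{C} ∩→ {C}; cost 0
[col 0] OR: children O:{C}, R:{T} ∪→ {C,T}; cost 1
[col 0] BEJORSW: children BEJSW:{C}, OR:{C,T} ∩→ {C}; cost 0
[col 1] BS: children B:{A}, S:{T} ∪→ {A,T}; cost 1
[col 1] EJ: children E:{C}, J:{G} ∪→ {C,G}; cost 1
[col 1] EJW: children EJ:{C,G}, W:{C} ∩→ {C}; cost 0
[col 1] BEJSW: children BS:{A,T}, EJW:{C} ∪→ {A,C,T}; cost 1
[col 1] OR: children O:{A}, R:{C} ∪→ {A,C}; cost 1
[col 1] BEJORSW: children BEJSW:{A,C,T}, OR:{A,C} ∩→ {A,C}; cost 0
[col 2] BS: children B:{A}, S:{C} ∪→ {A,C}; cost 1
[col 2] EJ: children E:{A}, J:{A} ∩→ {A}; cost 0
[col 2] EJW: children EJ:{A}, W:{G} ∪→ {A,G}; cost 1
[col 2] BEJSW: children BS:{A,C}, EJW:{A,G} ∩→ {A}; cost 0
[col 2] OR: children O:{A}, R:{T} ∪→ {A,T}; cost 1
[col 2] BEJORSW: children BEJSW:{A}, OR:{A,T} ∩→ {A}; cost 0
[col 3] BS: children B:{T}, S:{T} ∩→ {T}; cost 0
[col 3] EJ: children E:{A}, J:{C} ∪→ {A,C}; cost 1
[col 3] EJW: children EJ:{A,C}, W:{A} ∩→ {A}; cost 0
[col 3] BEJSW: children BS:{T}, EJW:{A} ∪→ {A,T}; cost 1
[col 3] OR: children O:{T}, R:{C} ∪→ {C,T}; cost 1
[col 3] BEJORSW: children BEJSW:{A,T}, OR:{C,T} ∩→ {T}; cost 0
[col 4] BS: children B:{T}, S:{G} ∪→ {G,T}; cost 1
[col 4] EJ: children E:{C}, J:{T} ∪→ {C,T}; cost 1
[col 4] EJW: children EJ:{C,T}, W:{A} ∪→ {A,C,T}; cost 1
[col 4] BEJSW: children BS:{G,T}, EJW:{A,C,T} ∩→ {T}; cost 0
[col 4] OR: children O:{C}, R:{G} ∪→ {C,G}; cost 1
[col 4] BEJORSW: children BEJSW:{T}, OR:{C,G} ∪→ {C,G,T}; cost 1
[col 5] BS: children B:{T}, S:{T} ∩→ {T}; cost 0
[col 5] EJ: children E:{A}, J:{A} ∩→ {A}; cost 0
[col 5] EJW: children EJ:{A}, W:{A} ∩→ {A}; cost 0
[col 5] BEJSW: children BS:{T}, EJW:{A} ∪→ {A,T}; cost 1
[col 5] OR: children O:{C}, R:{G} ∪→ {C,G}; cost 1
[col 5] BEJORSW: children BEJSW:{A,T}, OR:{C,G} ∪→ {A,C,G,T}; cost 1
[col 6] BS: children B:{G}, S:{T} ∪→ {G,T}; cost 1
[col 6] EJ: children E:{G}, J:{G} ∩→ {G}; cost 0
[col 6] EJW: children EJ:{G}, W:{G} ∩→ {G}; cost 0
[col 6] BEJSW: children BS:{G,T}, EJW:{G} ∩→ {G}; cost 0
[col 6] OR: children O:{G}, R:{G} ∩→ {G}; cost 0
[col 6] BEJORSW: children BEJSW:{G}, OR:{G} ∩→ {G}; cost 0
[col 7] BS: children B:{A}, S:{G} ∪→ {A,G}; cost 1
[col 7] EJ: children E:{G}, J:{C} ∪→ {C,G}; cost 1
[col 7] EJW: children EJ:{C,G}, W:{A} ∪→ {A,C,G}; cost 1
[col 7] BEJSW: children BS:{A,G}, EJW:{A,C,G} ∩→ {A,G}; cost 0
[col 7] OR: children O:{G}, R:{T} ∪→ {G,T}; cost 1
[col 7] BEJORSW: children BEJSW:{A,G}, OR:{G,T} ∩→ {G}; cost 0
per-site changes: [3, 4, 3, 3, 5, 3, 1, 4]; total = 26

G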